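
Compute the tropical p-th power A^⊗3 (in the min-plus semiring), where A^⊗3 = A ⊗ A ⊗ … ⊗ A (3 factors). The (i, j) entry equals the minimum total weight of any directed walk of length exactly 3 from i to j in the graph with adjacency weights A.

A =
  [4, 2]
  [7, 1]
A^⊗3 =
  [10, 4]
  [9, 3]

Each entry (A^⊗3)_ij equals the minimum over all length-3 walks i = v_0 → v_1 → … → v_3 = j of Σ_t A[v_t][v_{t+1}]. For example, for (i, j) = (0, 1) we minimise over 4 possible intermediate vertex sequences; the minimum is 4, attained along the walk 0 → 1 → 1 → 1.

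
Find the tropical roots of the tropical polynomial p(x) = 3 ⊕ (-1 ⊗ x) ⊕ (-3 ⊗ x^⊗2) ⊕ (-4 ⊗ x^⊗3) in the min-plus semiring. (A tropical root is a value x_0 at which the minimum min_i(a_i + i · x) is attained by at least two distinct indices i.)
Roots: {1, 2, 4}

Each tropical root is a break point of the lower envelope of the lines y = a_i + i · x (there are 4 lines, with slopes 0, 1, ..., 3). Only the lines that attain the minimum somewhere contribute to roots; other lines are dominated. Here the surviving (envelope) indices are i = 3, i = 2, i = 1, i = 0.
Intersections between consecutive envelope lines give the roots: for adjacent envelope indices i < j the intersection is x = (a_i − a_j) / (j − i). Reading off the sorted break points: {1, 2, 4}.
Verification: at each break x_0, at least two indices attain the minimum of min_i(a_i + i · x_0).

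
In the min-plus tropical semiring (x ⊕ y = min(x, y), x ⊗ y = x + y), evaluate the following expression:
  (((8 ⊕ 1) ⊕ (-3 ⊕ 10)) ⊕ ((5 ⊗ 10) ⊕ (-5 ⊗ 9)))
(((8 ⊕ 1) ⊕ (-3 ⊕ 10)) ⊕ ((5 ⊗ 10) ⊕ (-5 ⊗ 9))) = -3

Expand innermost to outermost. Recall ⊕ takes the minimum of its arguments and ⊗ takes their sum. Working out the expression (((8 ⊕ 1) ⊕ (-3 ⊕ 10)) ⊕ ((5 ⊗ 10) ⊕ (-5 ⊗ 9))) gives -3.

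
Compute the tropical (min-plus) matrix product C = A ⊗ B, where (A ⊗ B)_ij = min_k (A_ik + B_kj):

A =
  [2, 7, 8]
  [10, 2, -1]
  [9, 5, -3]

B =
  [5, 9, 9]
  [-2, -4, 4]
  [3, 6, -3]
A ⊗ B =
  [5, 3, 5]
  [0, -2, -4]
  [0, 1, -6]

Apply the min-plus product entry-by-entry:
  C[0][0] = min over k of (A[0][0] + B[0][0] = 2 + 5 = 7, A[0][1] + B[1][0] = 7 + -2 = 5, A[0][2] + B[2][0] = 8 + 3 = 11) = 5 (attained at k = 1)
  C[0][1] = min over k of (A[0][0] + B[0][1] = 2 + 9 = 11, A[0][1] + B[1][1] = 7 + -4 = 3, A[0][2] + B[2][1] = 8 + 6 = 14) = 3 (attained at k = 1)
  C[0][2] = min over k of (A[0][0] + B[0][2] = 2 + 9 = 11, A[0][1] + B[1][2] = 7 + 4 = 11, A[0][2] + B[2][2] = 8 + -3 = 5) = 5 (attained at k = 2)
  C[1][0] = min over k of (A[1][0] + B[0][0] = 10 + 5 = 15, A[1][1] + B[1][0] = 2 + -2 = 0, A[1][2] + B[2][0] = -1 + 3 = 2) = 0 (attained at k = 1)
  C[1][1] = min over k of (A[1][0] + B[0][1] = 10 + 9 = 19, A[1][1] + B[1][1] = 2 + -4 = -2, A[1][2] + B[2][1] = -1 + 6 = 5) = -2 (attained at k = 1)
  C[1][2] = min over k of (A[1][0] + B[0][2] = 10 + 9 = 19, A[1][1] + B[1][2] = 2 + 4 = 6, A[1][2] + B[2][2] = -1 + -3 = -4) = -4 (attained at k = 2)
  C[2][0] = min over k of (A[2][0] + B[0][0] = 9 + 5 = 14, A[2][1] + B[1][0] = 5 + -2 = 3, A[2][2] + B[2][0] = -3 + 3 = 0) = 0 (attained at k = 2)
  C[2][1] = min over k of (A[2][0] + B[0][1] = 9 + 9 = 18, A[2][1] + B[1][1] = 5 + -4 = 1, A[2][2] + B[2][1] = -3 + 6 = 3) = 1 (attained at k = 1)
  C[2][2] = min over k of (A[2][0] + B[0][2] = 9 + 9 = 18, A[2][1] + B[1][2] = 5 + 4 = 9, A[2][2] + B[2][2] = -3 + -3 = -6) = -6 (attained at k = 2)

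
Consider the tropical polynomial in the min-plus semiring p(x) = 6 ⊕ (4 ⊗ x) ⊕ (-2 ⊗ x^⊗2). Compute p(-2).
p(-2) = -6

A tropical monomial a ⊗ x^⊗i evaluates to a + i · x. Evaluating each term at x = -2:
  Term 0 contributes 6 + 0 · -2 = 6
  Term 1 contributes 4 + 1 · -2 = 2
  Term 2 contributes -2 + 2 · -2 = -6
p(-2) = ⊕ of these = min[6, 2, -6] = -6.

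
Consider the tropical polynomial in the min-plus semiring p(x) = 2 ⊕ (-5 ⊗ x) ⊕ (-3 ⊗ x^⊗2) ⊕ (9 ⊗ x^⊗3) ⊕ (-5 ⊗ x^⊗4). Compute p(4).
p(4) = -1

A tropical monomial a ⊗ x^⊗i evaluates to a + i · x. Evaluating each term at x = 4:
  Term 0 contributes 2 + 0 · 4 = 2
  Term 1 contributes -5 + 1 · 4 = -1
  Term 2 contributes -3 + 2 · 4 = 5
  Term 3 contributes 9 + 3 · 4 = 21
  Term 4 contributes -5 + 4 · 4 = 11
p(4) = ⊕ of these = min[2, -1, 5, 21, 11] = -1.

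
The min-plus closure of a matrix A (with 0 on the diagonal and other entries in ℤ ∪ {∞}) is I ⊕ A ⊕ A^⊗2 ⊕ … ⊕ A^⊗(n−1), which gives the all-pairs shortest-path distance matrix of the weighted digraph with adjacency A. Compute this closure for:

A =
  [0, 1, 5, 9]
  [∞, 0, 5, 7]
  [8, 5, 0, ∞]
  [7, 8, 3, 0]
Closure =
  [0, 1, 5, 8]
  [13, 0, 5, 7]
  [8, 5, 0, 12]
  [7, 8, 3, 0]

This is the Floyd-Warshall all-pairs shortest-path computation. For each intermediate vertex k = 0, 1, …, 3, update dist[i][j] ← min(dist[i][j], dist[i][k] + dist[k][j]). The final matrix gives, for each (i, j), the minimum total weight of any directed path from i to j (possibly empty when i = j).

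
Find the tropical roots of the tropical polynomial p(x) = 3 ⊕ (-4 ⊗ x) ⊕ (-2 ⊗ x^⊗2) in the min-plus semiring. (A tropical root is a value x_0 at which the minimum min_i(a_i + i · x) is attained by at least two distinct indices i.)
Roots: {-2, 7}

Each tropical root is a break point of the lower envelope of the lines y = a_i + i · x (there are 3 lines, with slopes 0, 1, ..., 2). Only the lines that attain the minimum somewhere contribute to roots; other lines are dominated. Here the surviving (envelope) indices are i = 2, i = 1, i = 0.
Intersections between consecutive envelope lines give the roots: for adjacent envelope indices i < j the intersection is x = (a_i − a_j) / (j − i). Reading off the sorted break points: {-2, 7}.
Verification: at each break x_0, at least two indices attain the minimum of min_i(a_i + i · x_0).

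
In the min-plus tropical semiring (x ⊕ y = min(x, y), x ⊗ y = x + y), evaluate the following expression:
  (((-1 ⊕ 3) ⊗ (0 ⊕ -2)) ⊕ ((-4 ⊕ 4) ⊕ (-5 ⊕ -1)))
(((-1 ⊕ 3) ⊗ (0 ⊕ -2)) ⊕ ((-4 ⊕ 4) ⊕ (-5 ⊕ -1))) = -5

Expand innermost to outermost. Recall ⊕ takes the minimum of its arguments and ⊗ takes their sum. Working out the expression (((-1 ⊕ 3) ⊗ (0 ⊕ -2)) ⊕ ((-4 ⊕ 4) ⊕ (-5 ⊕ -1))) gives -5.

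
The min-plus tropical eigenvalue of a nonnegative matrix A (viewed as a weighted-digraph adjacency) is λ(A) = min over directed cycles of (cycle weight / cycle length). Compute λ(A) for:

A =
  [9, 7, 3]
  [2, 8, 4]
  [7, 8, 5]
λ(A) = 13/3

Enumerate directed cycles and compute their means (weight / length). Sample:
  cycle 0 → 0: weight = 9, length = 1, mean = 9/1 ≈ 9.000
  cycle 1 → 1: weight = 8, length = 1, mean = 8/1 ≈ 8.000
  cycle 2 → 2: weight = 5, length = 1, mean = 5/1 ≈ 5.000
  cycle 0 → 1 → 0: weight = 9, length = 2, mean = 9/2 ≈ 4.500
  cycle 0 → 2 → 0: weight = 10, length = 2, mean = 10/2 ≈ 5.000
  cycle 1 → 0 → 1: weight = 9, length = 2, mean = 9/2 ≈ 4.500
Minimum mean = 4.333, attained e.g. along the cycle 0 → 2 → 1 → 0 with weight 13 and length 3. So λ(A) = 13/3 = 13/3.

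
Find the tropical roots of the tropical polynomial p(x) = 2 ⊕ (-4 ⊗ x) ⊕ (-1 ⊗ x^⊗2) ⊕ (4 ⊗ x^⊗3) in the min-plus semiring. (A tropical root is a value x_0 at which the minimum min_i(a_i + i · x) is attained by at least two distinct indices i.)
Roots: {-5, -3, 6}

Each tropical root is a break point of the lower envelope of the lines y = a_i + i · x (there are 4 lines, with slopes 0, 1, ..., 3). Only the lines that attain the minimum somewhere contribute to roots; other lines are dominated. Here the surviving (envelope) indices are i = 3, i = 2, i = 1, i = 0.
Intersections between consecutive envelope lines give the roots: for adjacent envelope indices i < j the intersection is x = (a_i − a_j) / (j − i). Reading off the sorted break points: {-5, -3, 6}.
Verification: at each break x_0, at least two indices attain the minimum of min_i(a_i + i · x_0).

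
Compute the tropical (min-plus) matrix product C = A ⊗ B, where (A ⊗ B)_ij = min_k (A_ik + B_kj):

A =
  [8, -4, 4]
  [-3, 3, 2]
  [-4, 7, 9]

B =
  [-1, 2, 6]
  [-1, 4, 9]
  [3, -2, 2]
A ⊗ B =
  [-5, 0, 5]
  [-4, -1, 3]
  [-5, -2, 2]

Apply the min-plus product entry-by-entry:
  C[0][0] = min over k of (A[0][0] + B[0][0] = 8 + -1 = 7, A[0][1] + B[1][0] = -4 + -1 = -5, A[0][2] + B[2][0] = 4 + 3 = 7) = -5 (attained at k = 1)
  C[0][1] = min over k of (A[0][0] + B[0][1] = 8 + 2 = 10, A[0][1] + B[1][1] = -4 + 4 = 0, A[0][2] + B[2][1] = 4 + -2 = 2) = 0 (attained at k = 1)
  C[0][2] = min over k of (A[0][0] + B[0][2] = 8 + 6 = 14, A[0][1] + B[1][2] = -4 + 9 = 5, A[0][2] + B[2][2] = 4 + 2 = 6) = 5 (attained at k = 1)
  C[1][0] = min over k of (A[1][0] + B[0][0] = -3 + -1 = -4, A[1][1] + B[1][0] = 3 + -1 = 2, A[1][2] + B[2][0] = 2 + 3 = 5) = -4 (attained at k = 0)
  C[1][1] = min over k of (A[1][0] + B[0][1] = -3 + 2 = -1, A[1][1] + B[1][1] = 3 + 4 = 7, A[1][2] + B[2][1] = 2 + -2 = 0) = -1 (attained at k = 0)
  C[1][2] = min over k of (A[1][0] + B[0][2] = -3 + 6 = 3, A[1][1] + B[1][2] = 3 + 9 = 12, A[1][2] + B[2][2] = 2 + 2 = 4) = 3 (attained at k = 0)
  C[2][0] = min over k of (A[2][0] + B[0][0] = -4 + -1 = -5, A[2][1] + B[1][0] = 7 + -1 = 6, A[2][2] + B[2][0] = 9 + 3 = 12) = -5 (attained at k = 0)
  C[2][1] = min over k of (A[2][0] + B[0][1] = -4 + 2 = -2, A[2][1] + B[1][1] = 7 + 4 = 11, A[2][2] + B[2][1] = 9 + -2 = 7) = -2 (attained at k = 0)
  C[2][2] = min over k of (A[2][0] + B[0][2] = -4 + 6 = 2, A[2][1] + B[1][2] = 7 + 9 = 16, A[2][2] + B[2][2] = 9 + 2 = 11) = 2 (attained at k = 0)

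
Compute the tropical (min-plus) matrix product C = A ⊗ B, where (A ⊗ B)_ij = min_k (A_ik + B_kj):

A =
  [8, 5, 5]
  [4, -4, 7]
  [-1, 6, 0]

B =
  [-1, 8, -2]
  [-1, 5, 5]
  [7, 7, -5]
A ⊗ B =
  [4, 10, 0]
  [-5, 1, 1]
  [-2, 7, -5]

Apply the min-plus product entry-by-entry:
  C[0][0] = min over k of (A[0][0] + B[0][0] = 8 + -1 = 7, A[0][1] + B[1][0] = 5 + -1 = 4, A[0][2] + B[2][0] = 5 + 7 = 12) = 4 (attained at k = 1)
  C[0][1] = min over k of (A[0][0] + B[0][1] = 8 + 8 = 16, A[0][1] + B[1][1] = 5 + 5 = 10, A[0][2] + B[2][1] = 5 + 7 = 12) = 10 (attained at k = 1)
  C[0][2] = min over k of (A[0][0] + B[0][2] = 8 + -2 = 6, A[0][1] + B[1][2] = 5 + 5 = 10, A[0][2] + B[2][2] = 5 + -5 = 0) = 0 (attained at k = 2)
  C[1][0] = min over k of (A[1][0] + B[0][0] = 4 + -1 = 3, A[1][1] + B[1][0] = -4 + -1 = -5, A[1][2] + B[2][0] = 7 + 7 = 14) = -5 (attained at k = 1)
  C[1][1] = min over k of (A[1][0] + B[0][1] = 4 + 8 = 12, A[1][1] + B[1][1] = -4 + 5 = 1, A[1][2] + B[2][1] = 7 + 7 = 14) = 1 (attained at k = 1)
  C[1][2] = min over k of (A[1][0] + B[0][2] = 4 + -2 = 2, A[1][1] + B[1][2] = -4 + 5 = 1, A[1][2] + B[2][2] = 7 + -5 = 2) = 1 (attained at k = 1)
  C[2][0] = min over k of (A[2][0] + B[0][0] = -1 + -1 = -2, A[2][1] + B[1][0] = 6 + -1 = 5, A[2][2] + B[2][0] = 0 + 7 = 7) = -2 (attained at k = 0)
  C[2][1] = min over k of (A[2][0] + B[0][1] = -1 + 8 = 7, A[2][1] + B[1][1] = 6 + 5 = 11, A[2][2] + B[2][1] = 0 + 7 = 7) = 7 (attained at k = 0)
  C[2][2] = min over k of (A[2][0] + B[0][2] = -1 + -2 = -3, A[2][1] + B[1][2] = 6 + 5 = 11, A[2][2] + B[2][2] = 0 + -5 = -5) = -5 (attained at k = 2)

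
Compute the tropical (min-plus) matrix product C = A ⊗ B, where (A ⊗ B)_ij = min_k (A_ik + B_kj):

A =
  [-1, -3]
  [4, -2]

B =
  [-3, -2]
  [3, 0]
A ⊗ B =
  [-4, -3]
  [1, -2]

Apply the min-plus product entry-by-entry:
  C[0][0] = min over k of (A[0][0] + B[0][0] = -1 + -3 = -4, A[0][1] + B[1][0] = -3 + 3 = 0) = -4 (attained at k = 0)
  C[0][1] = min over k of (A[0][0] + B[0][1] = -1 + -2 = -3, A[0][1] + B[1][1] = -3 + 0 = -3) = -3 (attained at k = 0)
  C[1][0] = min over k of (A[1][0] + B[0][0] = 4 + -3 = 1, A[1][1] + B[1][0] = -2 + 3 = 1) = 1 (attained at k = 0)
  C[1][1] = min over k of (A[1][0] + B[0][1] = 4 + -2 = 2, A[1][1] + B[1][1] = -2 + 0 = -2) = -2 (attained at k = 1)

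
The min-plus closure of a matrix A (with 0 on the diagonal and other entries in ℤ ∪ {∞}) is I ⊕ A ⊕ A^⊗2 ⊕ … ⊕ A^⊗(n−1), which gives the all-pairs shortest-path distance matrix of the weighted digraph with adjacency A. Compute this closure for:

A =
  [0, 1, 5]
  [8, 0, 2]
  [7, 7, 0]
Closure =
  [0, 1, 3]
  [8, 0, 2]
  [7, 7, 0]

This is the Floyd-Warshall all-pairs shortest-path computation. For each intermediate vertex k = 0, 1, …, 2, update dist[i][j] ← min(dist[i][j], dist[i][k] + dist[k][j]). The final matrix gives, for each (i, j), the minimum total weight of any directed path from i to j (possibly empty when i = j).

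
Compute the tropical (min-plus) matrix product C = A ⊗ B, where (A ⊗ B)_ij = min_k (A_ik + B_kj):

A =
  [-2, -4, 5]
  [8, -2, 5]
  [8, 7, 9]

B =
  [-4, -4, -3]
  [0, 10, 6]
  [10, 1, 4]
A ⊗ B =
  [-6, -6, -5]
  [-2, 4, 4]
  [4, 4, 5]

Apply the min-plus product entry-by-entry:
  C[0][0] = min over k of (A[0][0] + B[0][0] = -2 + -4 = -6, A[0][1] + B[1][0] = -4 + 0 = -4, A[0][2] + B[2][0] = 5 + 10 = 15) = -6 (attained at k = 0)
  C[0][1] = min over k of (A[0][0] + B[0][1] = -2 + -4 = -6, A[0][1] + B[1][1] = -4 + 10 = 6, A[0][2] + B[2][1] = 5 + 1 = 6) = -6 (attained at k = 0)
  C[0][2] = min over k of (A[0][0] + B[0][2] = -2 + -3 = -5, A[0][1] + B[1][2] = -4 + 6 = 2, A[0][2] + B[2][2] = 5 + 4 = 9) = -5 (attained at k = 0)
  C[1][0] = min over k of (A[1][0] + B[0][0] = 8 + -4 = 4, A[1][1] + B[1][0] = -2 + 0 = -2, A[1][2] + B[2][0] = 5 + 10 = 15) = -2 (attained at k = 1)
  C[1][1] = min over k of (A[1][0] + B[0][1] = 8 + -4 = 4, A[1][1] + B[1][1] = -2 + 10 = 8, A[1][2] + B[2][1] = 5 + 1 = 6) = 4 (attained at k = 0)
  C[1][2] = min over k of (A[1][0] + B[0][2] = 8 + -3 = 5, A[1][1] + B[1][2] = -2 + 6 = 4, A[1][2] + B[2][2] = 5 + 4 = 9) = 4 (attained at k = 1)
  C[2][0] = min over k of (A[2][0] + B[0][0] = 8 + -4 = 4, A[2][1] + B[1][0] = 7 + 0 = 7, A[2][2] + B[2][0] = 9 + 10 = 19) = 4 (attained at k = 0)
  C[2][1] = min over k of (A[2][0] + B[0][1] = 8 + -4 = 4, A[2][1] + B[1][1] = 7 + 10 = 17, A[2][2] + B[2][1] = 9 + 1 = 10) = 4 (attained at k = 0)
  C[2][2] = min over k of (A[2][0] + B[0][2] = 8 + -3 = 5, A[2][1] + B[1][2] = 7 + 6 = 13, A[2][2] + B[2][2] = 9 + 4 = 13) = 5 (attained at k = 0)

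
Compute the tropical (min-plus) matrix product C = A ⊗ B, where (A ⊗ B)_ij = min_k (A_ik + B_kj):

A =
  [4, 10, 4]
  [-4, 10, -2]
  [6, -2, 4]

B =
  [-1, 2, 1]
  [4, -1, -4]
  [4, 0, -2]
A ⊗ B =
  [3, 4, 2]
  [-5, -2, -4]
  [2, -3, -6]

Apply the min-plus product entry-by-entry:
  C[0][0] = min over k of (A[0][0] + B[0][0] = 4 + -1 = 3, A[0][1] + B[1][0] = 10 + 4 = 14, A[0][2] + B[2][0] = 4 + 4 = 8) = 3 (attained at k = 0)
  C[0][1] = min over k of (A[0][0] + B[0][1] = 4 + 2 = 6, A[0][1] + B[1][1] = 10 + -1 = 9, A[0][2] + B[2][1] = 4 + 0 = 4) = 4 (attained at k = 2)
  C[0][2] = min over k of (A[0][0] + B[0][2] = 4 + 1 = 5, A[0][1] + B[1][2] = 10 + -4 = 6, A[0][2] + B[2][2] = 4 + -2 = 2) = 2 (attained at k = 2)
  C[1][0] = min over k of (A[1][0] + B[0][0] = -4 + -1 = -5, A[1][1] + B[1][0] = 10 + 4 = 14, A[1][2] + B[2][0] = -2 + 4 = 2) = -5 (attained at k = 0)
  C[1][1] = min over k of (A[1][0] + B[0][1] = -4 + 2 = -2, A[1][1] + B[1][1] = 10 + -1 = 9, A[1][2] + B[2][1] = -2 + 0 = -2) = -2 (attained at k = 0)
  C[1][2] = min over k of (A[1][0] + B[0][2] = -4 + 1 = -3, A[1][1] + B[1][2] = 10 + -4 = 6, A[1][2] + B[2][2] = -2 + -2 = -4) = -4 (attained at k = 2)
  C[2][0] = min over k of (A[2][0] + B[0][0] = 6 + -1 = 5, A[2][1] + B[1][0] = -2 + 4 = 2, A[2][2] + B[2][0] = 4 + 4 = 8) = 2 (attained at k = 1)
  C[2][1] = min over k of (A[2][0] + B[0][1] = 6 + 2 = 8, A[2][1] + B[1][1] = -2 + -1 = -3, A[2][2] + B[2][1] = 4 + 0 = 4) = -3 (attained at k = 1)
  C[2][2] = min over k of (A[2][0] + B[0][2] = 6 + 1 = 7, A[2][1] + B[1][2] = -2 + -4 = -6, A[2][2] + B[2][2] = 4 + -2 = 2) = -6 (attained at k = 1)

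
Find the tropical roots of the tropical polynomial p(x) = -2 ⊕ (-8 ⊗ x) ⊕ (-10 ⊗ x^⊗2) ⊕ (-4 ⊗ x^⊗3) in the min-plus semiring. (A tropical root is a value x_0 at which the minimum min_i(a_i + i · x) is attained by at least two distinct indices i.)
Roots: {-6, 2, 6}

Each tropical root is a break point of the lower envelope of the lines y = a_i + i · x (there are 4 lines, with slopes 0, 1, ..., 3). Only the lines that attain the minimum somewhere contribute to roots; other lines are dominated. Here the surviving (envelope) indices are i = 3, i = 2, i = 1, i = 0.
Intersections between consecutive envelope lines give the roots: for adjacent envelope indices i < j the intersection is x = (a_i − a_j) / (j − i). Reading off the sorted break points: {-6, 2, 6}.
Verification: at each break x_0, at least two indices attain the minimum of min_i(a_i + i · x_0).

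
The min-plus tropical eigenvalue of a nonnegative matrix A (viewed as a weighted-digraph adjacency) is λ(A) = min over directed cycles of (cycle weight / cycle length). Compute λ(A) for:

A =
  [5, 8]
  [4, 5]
λ(A) = 5

Enumerate directed cycles and compute their means (weight / length). Sample:
  cycle 0 → 0: weight = 5, length = 1, mean = 5/1 ≈ 5.000
  cycle 1 → 1: weight = 5, length = 1, mean = 5/1 ≈ 5.000
  cycle 0 → 1 → 0: weight = 12, length = 2, mean = 12/2 ≈ 6.000
  cycle 1 → 0 → 1: weight = 12, length = 2, mean = 12/2 ≈ 6.000
Minimum mean = 5.000, attained e.g. along the cycle 0 → 0 with weight 5 and length 1. So λ(A) = 5/1 = 5.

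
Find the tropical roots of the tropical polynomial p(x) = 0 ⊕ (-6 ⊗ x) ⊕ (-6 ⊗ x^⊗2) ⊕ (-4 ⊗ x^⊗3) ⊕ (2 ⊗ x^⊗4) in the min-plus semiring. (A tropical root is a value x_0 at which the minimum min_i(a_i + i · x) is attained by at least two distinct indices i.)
Roots: {-6, -2, 0, 6}

Each tropical root is a break point of the lower envelope of the lines y = a_i + i · x (there are 5 lines, with slopes 0, 1, ..., 4). Only the lines that attain the minimum somewhere contribute to roots; other lines are dominated. Here the surviving (envelope) indices are i = 4, i = 3, i = 2, i = 1, i = 0.
Intersections between consecutive envelope lines give the roots: for adjacent envelope indices i < j the intersection is x = (a_i − a_j) / (j − i). Reading off the sorted break points: {-6, -2, 0, 6}.
Verification: at each break x_0, at least two indices attain the minimum of min_i(a_i + i · x_0).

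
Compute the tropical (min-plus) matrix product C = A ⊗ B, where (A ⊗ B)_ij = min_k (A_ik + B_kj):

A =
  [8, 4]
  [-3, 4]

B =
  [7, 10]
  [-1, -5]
A ⊗ B =
  [3, -1]
  [3, -1]

Apply the min-plus product entry-by-entry:
  C[0][0] = min over k of (A[0][0] + B[0][0] = 8 + 7 = 15, A[0][1] + B[1][0] = 4 + -1 = 3) = 3 (attained at k = 1)
  C[0][1] = min over k of (A[0][0] + B[0][1] = 8 + 10 = 18, A[0][1] + B[1][1] = 4 + -5 = -1) = -1 (attained at k = 1)
  C[1][0] = min over k of (A[1][0] + B[0][0] = -3 + 7 = 4, A[1][1] + B[1][0] = 4 + -1 = 3) = 3 (attained at k = 1)
  C[1][1] = min over k of (A[1][0] + B[0][1] = -3 + 10 = 7, A[1][1] + B[1][1] = 4 + -5 = -1) = -1 (attained at k = 1)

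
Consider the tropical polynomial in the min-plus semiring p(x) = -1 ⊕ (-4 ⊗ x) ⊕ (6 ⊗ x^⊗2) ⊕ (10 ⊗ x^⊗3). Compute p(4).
p(4) = -1

A tropical monomial a ⊗ x^⊗i evaluates to a + i · x. Evaluating each term at x = 4:
  Term 0 contributes -1 + 0 · 4 = -1
  Term 1 contributes -4 + 1 · 4 = 0
  Term 2 contributes 6 + 2 · 4 = 14
  Term 3 contributes 10 + 3 · 4 = 22
p(4) = ⊕ of these = min[-1, 0, 14, 22] = -1.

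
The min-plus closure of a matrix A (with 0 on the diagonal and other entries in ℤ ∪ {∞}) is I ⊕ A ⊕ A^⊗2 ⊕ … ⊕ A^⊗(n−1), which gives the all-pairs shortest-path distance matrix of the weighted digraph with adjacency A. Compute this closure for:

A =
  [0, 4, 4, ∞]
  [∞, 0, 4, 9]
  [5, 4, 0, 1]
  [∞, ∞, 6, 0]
Closure =
  [0, 4, 4, 5]
  [9, 0, 4, 5]
  [5, 4, 0, 1]
  [11, 10, 6, 0]

This is the Floyd-Warshall all-pairs shortest-path computation. For each intermediate vertex k = 0, 1, …, 3, update dist[i][j] ← min(dist[i][j], dist[i][k] + dist[k][j]). The final matrix gives, for each (i, j), the minimum total weight of any directed path from i to j (possibly empty when i = j).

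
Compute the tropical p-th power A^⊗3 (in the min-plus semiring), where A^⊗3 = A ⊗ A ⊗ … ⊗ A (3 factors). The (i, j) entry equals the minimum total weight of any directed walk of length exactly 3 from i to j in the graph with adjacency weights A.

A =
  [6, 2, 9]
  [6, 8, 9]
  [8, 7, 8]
A^⊗3 =
  [14, 10, 17]
  [14, 14, 17]
  [16, 15, 19]

Each entry (A^⊗3)_ij equals the minimum over all length-3 walks i = v_0 → v_1 → … → v_3 = j of Σ_t A[v_t][v_{t+1}]. For example, for (i, j) = (0, 2) we minimise over 9 possible intermediate vertex sequences; the minimum is 17, attained along the walk 0 → 0 → 1 → 2.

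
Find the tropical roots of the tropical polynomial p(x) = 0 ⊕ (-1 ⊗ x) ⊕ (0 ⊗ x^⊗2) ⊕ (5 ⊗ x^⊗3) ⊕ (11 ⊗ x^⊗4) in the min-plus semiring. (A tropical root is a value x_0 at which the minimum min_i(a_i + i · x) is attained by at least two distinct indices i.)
Roots: {-6, -5, -1, 1}

Each tropical root is a break point of the lower envelope of the lines y = a_i + i · x (there are 5 lines, with slopes 0, 1, ..., 4). Only the lines that attain the minimum somewhere contribute to roots; other lines are dominated. Here the surviving (envelope) indices are i = 4, i = 3, i = 2, i = 1, i = 0.
Intersections between consecutive envelope lines give the roots: for adjacent envelope indices i < j the intersection is x = (a_i − a_j) / (j − i). Reading off the sorted break points: {-6, -5, -1, 1}.
Verification: at each break x_0, at least two indices attain the minimum of min_i(a_i + i · x_0).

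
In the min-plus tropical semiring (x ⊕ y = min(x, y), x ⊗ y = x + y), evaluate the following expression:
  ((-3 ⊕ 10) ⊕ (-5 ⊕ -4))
((-3 ⊕ 10) ⊕ (-5 ⊕ -4)) = -5

Expand innermost to outermost. Recall ⊕ takes the minimum of its arguments and ⊗ takes their sum. Working out the expression ((-3 ⊕ 10) ⊕ (-5 ⊕ -4)) gives -5.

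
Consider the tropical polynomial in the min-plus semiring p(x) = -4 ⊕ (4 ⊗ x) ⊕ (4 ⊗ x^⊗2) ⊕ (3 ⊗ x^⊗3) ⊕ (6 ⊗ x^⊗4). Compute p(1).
p(1) = -4

A tropical monomial a ⊗ x^⊗i evaluates to a + i · x. Evaluating each term at x = 1:
  Term 0 contributes -4 + 0 · 1 = -4
  Term 1 contributes 4 + 1 · 1 = 5
  Term 2 contributes 4 + 2 · 1 = 6
  Term 3 contributes 3 + 3 · 1 = 6
  Term 4 contributes 6 + 4 · 1 = 10
p(1) = ⊕ of these = min[-4, 5, 6, 6, 10] = -4.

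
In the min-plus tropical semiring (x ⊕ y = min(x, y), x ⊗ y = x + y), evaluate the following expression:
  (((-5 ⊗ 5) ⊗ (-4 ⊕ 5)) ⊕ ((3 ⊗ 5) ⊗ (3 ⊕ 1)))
(((-5 ⊗ 5) ⊗ (-4 ⊕ 5)) ⊕ ((3 ⊗ 5) ⊗ (3 ⊕ 1))) = -4

Expand innermost to outermost. Recall ⊕ takes the minimum of its arguments and ⊗ takes their sum. Working out the expression (((-5 ⊗ 5) ⊗ (-4 ⊕ 5)) ⊕ ((3 ⊗ 5) ⊗ (3 ⊕ 1))) gives -4.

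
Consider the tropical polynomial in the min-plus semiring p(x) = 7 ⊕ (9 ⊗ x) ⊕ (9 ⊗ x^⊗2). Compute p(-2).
p(-2) = 5

A tropical monomial a ⊗ x^⊗i evaluates to a + i · x. Evaluating each term at x = -2:
  Term 0 contributes 7 + 0 · -2 = 7
  Term 1 contributes 9 + 1 · -2 = 7
  Term 2 contributes 9 + 2 · -2 = 5
p(-2) = ⊕ of these = min[7, 7, 5] = 5.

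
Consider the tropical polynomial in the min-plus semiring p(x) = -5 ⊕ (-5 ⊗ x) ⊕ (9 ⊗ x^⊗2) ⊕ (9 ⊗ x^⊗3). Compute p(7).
p(7) = -5

A tropical monomial a ⊗ x^⊗i evaluates to a + i · x. Evaluating each term at x = 7:
  Term 0 contributes -5 + 0 · 7 = -5
  Term 1 contributes -5 + 1 · 7 = 2
  Term 2 contributes 9 + 2 · 7 = 23
  Term 3 contributes 9 + 3 · 7 = 30
p(7) = ⊕ of these = min[-5, 2, 23, 30] = -5.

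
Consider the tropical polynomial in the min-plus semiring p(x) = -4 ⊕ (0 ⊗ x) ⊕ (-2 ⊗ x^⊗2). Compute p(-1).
p(-1) = -4

A tropical monomial a ⊗ x^⊗i evaluates to a + i · x. Evaluating each term at x = -1:
  Term 0 contributes -4 + 0 · -1 = -4
  Term 1 contributes 0 + 1 · -1 = -1
  Term 2 contributes -2 + 2 · -1 = -4
p(-1) = ⊕ of these = min[-4, -1, -4] = -4.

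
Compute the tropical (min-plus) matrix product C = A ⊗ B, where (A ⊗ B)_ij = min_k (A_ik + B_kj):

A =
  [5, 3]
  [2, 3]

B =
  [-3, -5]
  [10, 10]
A ⊗ B =
  [2, 0]
  [-1, -3]

Apply the min-plus product entry-by-entry:
  C[0][0] = min over k of (A[0][0] + B[0][0] = 5 + -3 = 2, A[0][1] + B[1][0] = 3 + 10 = 13) = 2 (attained at k = 0)
  C[0][1] = min over k of (A[0][0] + B[0][1] = 5 + -5 = 0, A[0][1] + B[1][1] = 3 + 10 = 13) = 0 (attained at k = 0)
  C[1][0] = min over k of (A[1][0] + B[0][0] = 2 + -3 = -1, A[1][1] + B[1][0] = 3 + 10 = 13) = -1 (attained at k = 0)
  C[1][1] = min over k of (A[1][0] + B[0][1] = 2 + -5 = -3, A[1][1] + B[1][1] = 3 + 10 = 13) = -3 (attained at k = 0)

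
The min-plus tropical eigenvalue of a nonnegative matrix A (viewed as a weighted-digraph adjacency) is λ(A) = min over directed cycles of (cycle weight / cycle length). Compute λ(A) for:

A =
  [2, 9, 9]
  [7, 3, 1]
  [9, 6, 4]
λ(A) = 2

Enumerate directed cycles and compute their means (weight / length). Sample:
  cycle 0 → 0: weight = 2, length = 1, mean = 2/1 ≈ 2.000
  cycle 1 → 1: weight = 3, length = 1, mean = 3/1 ≈ 3.000
  cycle 2 → 2: weight = 4, length = 1, mean = 4/1 ≈ 4.000
  cycle 0 → 1 → 0: weight = 16, length = 2, mean = 16/2 ≈ 8.000
  cycle 0 → 2 → 0: weight = 18, length = 2, mean = 18/2 ≈ 9.000
  cycle 1 → 0 → 1: weight = 16, length = 2, mean = 16/2 ≈ 8.000
Minimum mean = 2.000, attained e.g. along the cycle 0 → 0 with weight 2 and length 1. So λ(A) = 2/1 = 2.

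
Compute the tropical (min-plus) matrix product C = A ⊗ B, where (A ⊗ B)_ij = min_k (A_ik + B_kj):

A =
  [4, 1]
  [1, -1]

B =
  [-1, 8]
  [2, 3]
A ⊗ B =
  [3, 4]
  [0, 2]

Apply the min-plus product entry-by-entry:
  C[0][0] = min over k of (A[0][0] + B[0][0] = 4 + -1 = 3, A[0][1] + B[1][0] = 1 + 2 = 3) = 3 (attained at k = 0)
  C[0][1] = min over k of (A[0][0] + B[0][1] = 4 + 8 = 12, A[0][1] + B[1][1] = 1 + 3 = 4) = 4 (attained at k = 1)
  C[1][0] = min over k of (A[1][0] + B[0][0] = 1 + -1 = 0, A[1][1] + B[1][0] = -1 + 2 = 1) = 0 (attained at k = 0)
  C[1][1] = min over k of (A[1][0] + B[0][1] = 1 + 8 = 9, A[1][1] + B[1][1] = -1 + 3 = 2) = 2 (attained at k = 1)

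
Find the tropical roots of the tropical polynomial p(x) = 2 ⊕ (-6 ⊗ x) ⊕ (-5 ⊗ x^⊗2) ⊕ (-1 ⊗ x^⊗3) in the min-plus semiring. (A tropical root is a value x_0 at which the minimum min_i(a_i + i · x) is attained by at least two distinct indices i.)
Roots: {-4, -1, 8}

Each tropical root is a break point of the lower envelope of the lines y = a_i + i · x (there are 4 lines, with slopes 0, 1, ..., 3). Only the lines that attain the minimum somewhere contribute to roots; other lines are dominated. Here the surviving (envelope) indices are i = 3, i = 2, i = 1, i = 0.
Intersections between consecutive envelope lines give the roots: for adjacent envelope indices i < j the intersection is x = (a_i − a_j) / (j − i). Reading off the sorted break points: {-4, -1, 8}.
Verification: at each break x_0, at least two indices attain the minimum of min_i(a_i + i · x_0).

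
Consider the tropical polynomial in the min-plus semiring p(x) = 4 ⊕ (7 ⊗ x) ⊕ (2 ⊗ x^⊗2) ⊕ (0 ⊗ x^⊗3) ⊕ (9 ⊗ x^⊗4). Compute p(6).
p(6) = 4

A tropical monomial a ⊗ x^⊗i evaluates to a + i · x. Evaluating each term at x = 6:
  Term 0 contributes 4 + 0 · 6 = 4
  Term 1 contributes 7 + 1 · 6 = 13
  Term 2 contributes 2 + 2 · 6 = 14
  Term 3 contributes 0 + 3 · 6 = 18
  Term 4 contributes 9 + 4 · 6 = 33
p(6) = ⊕ of these = min[4, 13, 14, 18, 33] = 4.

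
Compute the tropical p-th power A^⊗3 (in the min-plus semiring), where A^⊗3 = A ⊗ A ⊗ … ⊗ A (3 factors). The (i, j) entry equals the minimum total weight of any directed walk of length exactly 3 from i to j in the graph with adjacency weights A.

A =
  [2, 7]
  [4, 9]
A^⊗3 =
  [6, 11]
  [8, 13]

Each entry (A^⊗3)_ij equals the minimum over all length-3 walks i = v_0 → v_1 → … → v_3 = j of Σ_t A[v_t][v_{t+1}]. For example, for (i, j) = (0, 1) we minimise over 4 possible intermediate vertex sequences; the minimum is 11, attained along the walk 0 → 0 → 0 → 1.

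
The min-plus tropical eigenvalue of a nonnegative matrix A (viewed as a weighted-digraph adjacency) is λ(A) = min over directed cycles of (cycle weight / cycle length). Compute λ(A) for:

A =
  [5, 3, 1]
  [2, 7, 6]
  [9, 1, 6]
λ(A) = 4/3

Enumerate directed cycles and compute their means (weight / length). Sample:
  cycle 0 → 0: weight = 5, length = 1, mean = 5/1 ≈ 5.000
  cycle 1 → 1: weight = 7, length = 1, mean = 7/1 ≈ 7.000
  cycle 2 → 2: weight = 6, length = 1, mean = 6/1 ≈ 6.000
  cycle 0 → 1 → 0: weight = 5, length = 2, mean = 5/2 ≈ 2.500
  cycle 0 → 2 → 0: weight = 10, length = 2, mean = 10/2 ≈ 5.000
  cycle 1 → 0 → 1: weight = 5, length = 2, mean = 5/2 ≈ 2.500
Minimum mean = 1.333, attained e.g. along the cycle 0 → 2 → 1 → 0 with weight 4 and length 3. So λ(A) = 4/3 = 4/3.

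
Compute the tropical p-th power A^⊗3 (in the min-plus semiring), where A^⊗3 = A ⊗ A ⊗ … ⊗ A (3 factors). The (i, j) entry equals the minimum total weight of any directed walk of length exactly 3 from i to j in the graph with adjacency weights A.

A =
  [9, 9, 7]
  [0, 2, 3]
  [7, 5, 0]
A^⊗3 =
  [11, 12, 7]
  [4, 6, 3]
  [5, 5, 0]

Each entry (A^⊗3)_ij equals the minimum over all length-3 walks i = v_0 → v_1 → … → v_3 = j of Σ_t A[v_t][v_{t+1}]. For example, for (i, j) = (0, 2) we minimise over 9 possible intermediate vertex sequences; the minimum is 7, attained along the walk 0 → 2 → 2 → 2.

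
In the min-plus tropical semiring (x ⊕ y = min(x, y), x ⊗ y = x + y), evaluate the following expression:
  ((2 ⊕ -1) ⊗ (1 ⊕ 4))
((2 ⊕ -1) ⊗ (1 ⊕ 4)) = 0

Expand innermost to outermost. Recall ⊕ takes the minimum of its arguments and ⊗ takes their sum. Working out the expression ((2 ⊕ -1) ⊗ (1 ⊕ 4)) gives 0.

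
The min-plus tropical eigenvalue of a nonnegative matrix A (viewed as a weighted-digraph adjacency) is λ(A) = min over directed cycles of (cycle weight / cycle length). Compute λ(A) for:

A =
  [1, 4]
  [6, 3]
λ(A) = 1

Enumerate directed cycles and compute their means (weight / length). Sample:
  cycle 0 → 0: weight = 1, length = 1, mean = 1/1 ≈ 1.000
  cycle 1 → 1: weight = 3, length = 1, mean = 3/1 ≈ 3.000
  cycle 0 → 1 → 0: weight = 10, length = 2, mean = 10/2 ≈ 5.000
  cycle 1 → 0 → 1: weight = 10, length = 2, mean = 10/2 ≈ 5.000
Minimum mean = 1.000, attained e.g. along the cycle 0 → 0 with weight 1 and length 1. So λ(A) = 1/1 = 1.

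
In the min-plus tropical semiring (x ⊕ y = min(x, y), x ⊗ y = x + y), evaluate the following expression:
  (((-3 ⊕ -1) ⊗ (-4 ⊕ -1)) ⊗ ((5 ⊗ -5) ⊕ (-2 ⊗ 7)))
(((-3 ⊕ -1) ⊗ (-4 ⊕ -1)) ⊗ ((5 ⊗ -5) ⊕ (-2 ⊗ 7))) = -7

Expand innermost to outermost. Recall ⊕ takes the minimum of its arguments and ⊗ takes their sum. Working out the expression (((-3 ⊕ -1) ⊗ (-4 ⊕ -1)) ⊗ ((5 ⊗ -5) ⊕ (-2 ⊗ 7))) gives -7.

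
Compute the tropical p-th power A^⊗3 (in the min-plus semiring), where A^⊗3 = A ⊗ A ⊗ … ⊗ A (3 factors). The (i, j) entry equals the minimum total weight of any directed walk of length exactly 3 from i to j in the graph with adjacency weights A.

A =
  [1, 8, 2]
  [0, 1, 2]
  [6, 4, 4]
A^⊗3 =
  [3, 7, 4]
  [2, 3, 3]
  [5, 6, 6]

Each entry (A^⊗3)_ij equals the minimum over all length-3 walks i = v_0 → v_1 → … → v_3 = j of Σ_t A[v_t][v_{t+1}]. For example, for (i, j) = (0, 2) we minimise over 9 possible intermediate vertex sequences; the minimum is 4, attained along the walk 0 → 0 → 0 → 2.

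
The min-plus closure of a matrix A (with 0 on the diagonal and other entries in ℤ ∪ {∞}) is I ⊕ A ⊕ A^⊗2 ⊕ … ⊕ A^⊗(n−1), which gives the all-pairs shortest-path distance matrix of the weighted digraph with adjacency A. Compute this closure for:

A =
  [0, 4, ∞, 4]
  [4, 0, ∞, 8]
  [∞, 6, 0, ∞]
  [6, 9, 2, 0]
Closure =
  [0, 4, 6, 4]
  [4, 0, 10, 8]
  [10, 6, 0, 14]
  [6, 8, 2, 0]

This is the Floyd-Warshall all-pairs shortest-path computation. For each intermediate vertex k = 0, 1, …, 3, update dist[i][j] ← min(dist[i][j], dist[i][k] + dist[k][j]). The final matrix gives, for each (i, j), the minimum total weight of any directed path from i to j (possibly empty when i = j).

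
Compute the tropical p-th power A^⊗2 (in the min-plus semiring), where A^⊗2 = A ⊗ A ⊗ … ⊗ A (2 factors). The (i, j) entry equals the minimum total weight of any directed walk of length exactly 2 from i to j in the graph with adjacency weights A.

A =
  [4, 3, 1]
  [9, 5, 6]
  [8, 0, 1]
A^⊗2 =
  [8, 1, 2]
  [13, 6, 7]
  [9, 1, 2]

Each entry (A^⊗2)_ij equals the minimum over all length-2 walks i = v_0 → v_1 → … → v_2 = j of Σ_t A[v_t][v_{t+1}]. For example, for (i, j) = (0, 2) we minimise over 3 possible intermediate vertex sequences; the minimum is 2, attained along the walk 0 → 2 → 2.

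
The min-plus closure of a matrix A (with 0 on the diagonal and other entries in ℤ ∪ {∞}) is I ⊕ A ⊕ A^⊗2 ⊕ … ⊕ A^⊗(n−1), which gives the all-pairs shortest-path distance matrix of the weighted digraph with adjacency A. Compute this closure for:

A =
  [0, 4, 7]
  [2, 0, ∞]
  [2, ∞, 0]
Closure =
  [0, 4, 7]
  [2, 0, 9]
  [2, 6, 0]

This is the Floyd-Warshall all-pairs shortest-path computation. For each intermediate vertex k = 0, 1, …, 2, update dist[i][j] ← min(dist[i][j], dist[i][k] + dist[k][j]). The final matrix gives, for each (i, j), the minimum total weight of any directed path from i to j (possibly empty when i = j).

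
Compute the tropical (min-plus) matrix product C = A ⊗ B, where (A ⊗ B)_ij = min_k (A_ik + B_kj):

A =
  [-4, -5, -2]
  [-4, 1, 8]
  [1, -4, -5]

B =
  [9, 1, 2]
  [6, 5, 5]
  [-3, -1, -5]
A ⊗ B =
  [-5, -3, -7]
  [5, -3, -2]
  [-8, -6, -10]

Apply the min-plus product entry-by-entry:
  C[0][0] = min over k of (A[0][0] + B[0][0] = -4 + 9 = 5, A[0][1] + B[1][0] = -5 + 6 = 1, A[0][2] + B[2][0] = -2 + -3 = -5) = -5 (attained at k = 2)
  C[0][1] = min over k of (A[0][0] + B[0][1] = -4 + 1 = -3, A[0][1] + B[1][1] = -5 + 5 = 0, A[0][2] + B[2][1] = -2 + -1 = -3) = -3 (attained at k = 0)
  C[0][2] = min over k of (A[0][0] + B[0][2] = -4 + 2 = -2, A[0][1] + B[1][2] = -5 + 5 = 0, A[0][2] + B[2][2] = -2 + -5 = -7) = -7 (attained at k = 2)
  C[1][0] = min over k of (A[1][0] + B[0][0] = -4 + 9 = 5, A[1][1] + B[1][0] = 1 + 6 = 7, A[1][2] + B[2][0] = 8 + -3 = 5) = 5 (attained at k = 0)
  C[1][1] = min over k of (A[1][0] + B[0][1] = -4 + 1 = -3, A[1][1] + B[1][1] = 1 + 5 = 6, A[1][2] + B[2][1] = 8 + -1 = 7) = -3 (attained at k = 0)
  C[1][2] = min over k of (A[1][0] + B[0][2] = -4 + 2 = -2, A[1][1] + B[1][2] = 1 + 5 = 6, A[1][2] + B[2][2] = 8 + -5 = 3) = -2 (attained at k = 0)
  C[2][0] = min over k of (A[2][0] + B[0][0] = 1 + 9 = 10, A[2][1] + B[1][0] = -4 + 6 = 2, A[2][2] + B[2][0] = -5 + -3 = -8) = -8 (attained at k = 2)
  C[2][1] = min over k of (A[2][0] + B[0][1] = 1 + 1 = 2, A[2][1] + B[1][1] = -4 + 5 = 1, A[2][2] + B[2][1] = -5 + -1 = -6) = -6 (attained at k = 2)
  C[2][2] = min over k of (A[2][0] + B[0][2] = 1 + 2 = 3, A[2][1] + B[1][2] = -4 + 5 = 1, A[2][2] + B[2][2] = -5 + -5 = -10) = -10 (attained at k = 2)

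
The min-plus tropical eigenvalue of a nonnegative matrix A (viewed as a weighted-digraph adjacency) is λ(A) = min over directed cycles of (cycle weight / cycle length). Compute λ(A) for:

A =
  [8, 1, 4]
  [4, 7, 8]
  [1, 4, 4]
λ(A) = 5/2

Enumerate directed cycles and compute their means (weight / length). Sample:
  cycle 0 → 0: weight = 8, length = 1, mean = 8/1 ≈ 8.000
  cycle 1 → 1: weight = 7, length = 1, mean = 7/1 ≈ 7.000
  cycle 2 → 2: weight = 4, length = 1, mean = 4/1 ≈ 4.000
  cycle 0 → 1 → 0: weight = 5, length = 2, mean = 5/2 ≈ 2.500
  cycle 0 → 2 → 0: weight = 5, length = 2, mean = 5/2 ≈ 2.500
  cycle 1 → 0 → 1: weight = 5, length = 2, mean = 5/2 ≈ 2.500
Minimum mean = 2.500, attained e.g. along the cycle 0 → 1 → 0 with weight 5 and length 2. So λ(A) = 5/2 = 5/2.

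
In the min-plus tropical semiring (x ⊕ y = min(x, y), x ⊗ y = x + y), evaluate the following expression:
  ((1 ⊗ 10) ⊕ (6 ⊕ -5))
((1 ⊗ 10) ⊕ (6 ⊕ -5)) = -5

Expand innermost to outermost. Recall ⊕ takes the minimum of its arguments and ⊗ takes their sum. Working out the expression ((1 ⊗ 10) ⊕ (6 ⊕ -5)) gives -5.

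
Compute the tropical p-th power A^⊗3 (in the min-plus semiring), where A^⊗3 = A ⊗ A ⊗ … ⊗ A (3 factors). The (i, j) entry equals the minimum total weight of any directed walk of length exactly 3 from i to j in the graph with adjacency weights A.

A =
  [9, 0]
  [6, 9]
A^⊗3 =
  [15, 6]
  [12, 15]

Each entry (A^⊗3)_ij equals the minimum over all length-3 walks i = v_0 → v_1 → … → v_3 = j of Σ_t A[v_t][v_{t+1}]. For example, for (i, j) = (0, 1) we minimise over 4 possible intermediate vertex sequences; the minimum is 6, attained along the walk 0 → 1 → 0 → 1.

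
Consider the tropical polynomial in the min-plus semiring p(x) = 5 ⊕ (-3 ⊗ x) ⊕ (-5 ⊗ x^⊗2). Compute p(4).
p(4) = 1

A tropical monomial a ⊗ x^⊗i evaluates to a + i · x. Evaluating each term at x = 4:
  Term 0 contributes 5 + 0 · 4 = 5
  Term 1 contributes -3 + 1 · 4 = 1
  Term 2 contributes -5 + 2 · 4 = 3
p(4) = ⊕ of these = min[5, 1, 3] = 1.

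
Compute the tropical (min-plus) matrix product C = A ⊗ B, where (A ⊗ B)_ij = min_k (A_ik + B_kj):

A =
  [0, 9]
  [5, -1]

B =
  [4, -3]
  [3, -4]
A ⊗ B =
  [4, -3]
  [2, -5]

Apply the min-plus product entry-by-entry:
  C[0][0] = min over k of (A[0][0] + B[0][0] = 0 + 4 = 4, A[0][1] + B[1][0] = 9 + 3 = 12) = 4 (attained at k = 0)
  C[0][1] = min over k of (A[0][0] + B[0][1] = 0 + -3 = -3, A[0][1] + B[1][1] = 9 + -4 = 5) = -3 (attained at k = 0)
  C[1][0] = min over k of (A[1][0] + B[0][0] = 5 + 4 = 9, A[1][1] + B[1][0] = -1 + 3 = 2) = 2 (attained at k = 1)
  C[1][1] = min over k of (A[1][0] + B[0][1] = 5 + -3 = 2, A[1][1] + B[1][1] = -1 + -4 = -5) = -5 (attained at k = 1)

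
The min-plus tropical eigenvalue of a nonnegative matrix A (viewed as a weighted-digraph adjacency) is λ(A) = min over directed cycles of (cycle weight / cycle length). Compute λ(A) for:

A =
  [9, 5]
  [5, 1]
λ(A) = 1

Enumerate directed cycles and compute their means (weight / length). Sample:
  cycle 0 → 0: weight = 9, length = 1, mean = 9/1 ≈ 9.000
  cycle 1 → 1: weight = 1, length = 1, mean = 1/1 ≈ 1.000
  cycle 0 → 1 → 0: weight = 10, length = 2, mean = 10/2 ≈ 5.000
  cycle 1 → 0 → 1: weight = 10, length = 2, mean = 10/2 ≈ 5.000
Minimum mean = 1.000, attained e.g. along the cycle 1 → 1 with weight 1 and length 1. So λ(A) = 1/1 = 1.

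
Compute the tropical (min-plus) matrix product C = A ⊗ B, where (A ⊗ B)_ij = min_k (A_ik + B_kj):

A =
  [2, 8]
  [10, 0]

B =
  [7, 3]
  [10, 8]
A ⊗ B =
  [9, 5]
  [10, 8]

Apply the min-plus product entry-by-entry:
  C[0][0] = min over k of (A[0][0] + B[0][0] = 2 + 7 = 9, A[0][1] + B[1][0] = 8 + 10 = 18) = 9 (attained at k = 0)
  C[0][1] = min over k of (A[0][0] + B[0][1] = 2 + 3 = 5, A[0][1] + B[1][1] = 8 + 8 = 16) = 5 (attained at k = 0)
  C[1][0] = min over k of (A[1][0] + B[0][0] = 10 + 7 = 17, A[1][1] + B[1][0] = 0 + 10 = 10) = 10 (attained at k = 1)
  C[1][1] = min over k of (A[1][0] + B[0][1] = 10 + 3 = 13, A[1][1] + B[1][1] = 0 + 8 = 8) = 8 (attained at k = 1)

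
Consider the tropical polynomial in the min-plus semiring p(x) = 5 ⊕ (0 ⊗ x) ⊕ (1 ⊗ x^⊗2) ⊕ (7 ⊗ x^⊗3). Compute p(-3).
p(-3) = -5

A tropical monomial a ⊗ x^⊗i evaluates to a + i · x. Evaluating each term at x = -3:
  Term 0 contributes 5 + 0 · -3 = 5
  Term 1 contributes 0 + 1 · -3 = -3
  Term 2 contributes 1 + 2 · -3 = -5
  Term 3 contributes 7 + 3 · -3 = -2
p(-3) = ⊕ of these = min[5, -3, -5, -2] = -5.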